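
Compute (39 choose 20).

C(39,20) = C(39,19) by symmetry.
C(39,19) = (39·38·37·36·35·34·33·32·31·30·29·28·27·26·25·24·23·22·21) / 19! = 8384177419658927035269120000 / 121645100408832000 = 68923264410.

68923264410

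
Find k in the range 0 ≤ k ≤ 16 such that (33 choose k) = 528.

2

C(33,k) increases on 0 ≤ k ≤ 16. C(33,1) = 33 and C(33,2) = 528, so k = 2.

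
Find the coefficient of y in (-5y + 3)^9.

The general term is C(9,j)·(-5y)^j·(3)^(9-j); the y^1 term has j = 1.
C(9,1) = 9.
Coefficient = C(9,1) · (-5)^1 · 3^8 = 9 · (-5) · 6561 = -295245.

-295245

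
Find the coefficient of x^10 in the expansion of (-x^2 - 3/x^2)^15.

General term: C(15,j)·(-x^2)^j·(-3/x^2)^(15-j), with x-exponent 2j − 2(15−j) = 4j − 30.
Set 4j − 30 = 10: j = 10.
C(15,10) = 3003; (-1)^10 = 1; (-3)^5 = -243.
Coefficient = 3003 · 1 · (-243) = -729729.

-729729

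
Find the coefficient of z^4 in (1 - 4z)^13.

183040

The general term is C(13,j)·(1)^j·(-4z)^(13-j); the z^4 term has j = 9.
C(13,9) = 715.
Coefficient = C(13,9) · (-4)^4 = 715 · 256 = 183040.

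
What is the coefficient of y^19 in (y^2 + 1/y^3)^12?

General term: C(12,j)·(y^2)^j·(1/y^3)^(12-j), with y-exponent 2j − 3(12−j) = 5j − 36.
Set 5j − 36 = 19: j = 11.
C(12,11) = 12; 1^11 = 1; 1^1 = 1.
Coefficient = 12 · 1 · 1 = 12.

12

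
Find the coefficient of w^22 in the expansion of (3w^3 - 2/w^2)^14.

General term: C(14,j)·(3w^3)^j·(-2/w^2)^(14-j), with w-exponent 3j − 2(14−j) = 5j − 28.
Set 5j − 28 = 22: j = 10.
C(14,10) = 1001; 3^10 = 59049; (-2)^4 = 16.
Coefficient = 1001 · 59049 · 16 = 945728784.

945728784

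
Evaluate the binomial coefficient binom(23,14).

817190

C(23,14) = C(23,9) by symmetry.
C(23,9) = (23·22·21·20·19·18·17·16·15) / 9! = 296541907200 / 362880 = 817190.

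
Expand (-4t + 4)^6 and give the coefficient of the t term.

-24576

The general term is C(6,j)·(-4t)^j·(4)^(6-j); the t^1 term has j = 1.
C(6,1) = 6.
Coefficient = C(6,1) · (-4)^1 · 4^5 = 6 · (-4) · 1024 = -24576.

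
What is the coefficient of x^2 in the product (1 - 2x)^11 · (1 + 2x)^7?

-4

Coefficient of x^2 = Σ_{j} C(11,j)·(-2)^j·C(7,2-j)·2^(2-j) for j from 0 to 2.
= 84 + (-308) + 220 = -4.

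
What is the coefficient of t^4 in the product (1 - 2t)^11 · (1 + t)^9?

-402

Coefficient of t^4 = Σ_{j} C(11,j)·(-2)^j·C(9,4-j)·1^(4-j) for j from 0 to 4.
= 126 + (-1848) + 7920 + (-11880) + 5280 = -402.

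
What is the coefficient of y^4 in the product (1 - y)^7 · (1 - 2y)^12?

26659

Coefficient of y^4 = Σ_{j} C(7,j)·(-1)^j·C(12,4-j)·(-2)^(4-j) for j from 0 to 4.
= 7920 + 12320 + 5544 + 840 + 35 = 26659.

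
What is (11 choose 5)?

462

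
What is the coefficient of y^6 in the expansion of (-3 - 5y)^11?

-1754156250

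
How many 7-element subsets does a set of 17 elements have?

19448

C(17,7) = (17·16·15·14·13·12·11) / 7! = 98017920 / 5040 = 19448.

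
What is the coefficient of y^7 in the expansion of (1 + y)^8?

8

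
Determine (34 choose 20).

1391975640

C(34,20) = C(34,14) by symmetry.
C(34,14) = (34·33·32·31·30·29·28·27·26·25·24·23·22·21) / 14! = 121350057687226368000 / 87178291200 = 1391975640.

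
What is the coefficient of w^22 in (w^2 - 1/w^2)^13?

General term: C(13,j)·(w^2)^j·(-1/w^2)^(13-j), with w-exponent 2j − 2(13−j) = 4j − 26.
Set 4j − 26 = 22: j = 12.
C(13,12) = 13; 1^12 = 1; (-1)^1 = -1.
Coefficient = 13 · 1 · (-1) = -13.

-13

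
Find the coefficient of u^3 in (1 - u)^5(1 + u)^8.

Coefficient of u^3 = Σ_{j} C(5,j)·(-1)^j·C(8,3-j)·1^(3-j) for j from 0 to 3.
= 56 + (-140) + 80 + (-10) = -14.

-14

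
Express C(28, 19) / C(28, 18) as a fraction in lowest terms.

C(n,k+1)/C(n,k) = (n−k)/(k+1) = (28−18)/(18+1) = 10/19.

10/19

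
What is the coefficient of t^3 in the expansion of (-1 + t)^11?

165

The general term is C(11,j)·(-1)^j·(t)^(11-j); the t^3 term has j = 8.
C(11,8) = 165.
Coefficient = C(11,8) = 165.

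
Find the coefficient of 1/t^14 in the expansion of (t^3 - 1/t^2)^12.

General term: C(12,j)·(t^3)^j·(-1/t^2)^(12-j), with t-exponent 3j − 2(12−j) = 5j − 24.
Set 5j − 24 = -14: j = 2.
C(12,2) = 66; 1^2 = 1; (-1)^10 = 1.
Coefficient = 66 · 1 · 1 = 66.

66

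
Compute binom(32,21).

129024480

C(32,21) = C(32,11) by symmetry.
C(32,11) = (32·31·30·29·28·27·26·25·24·23·22) / 11! = 5150244363264000 / 39916800 = 129024480.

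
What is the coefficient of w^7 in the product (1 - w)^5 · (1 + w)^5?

Coefficient of w^7 = Σ_{j} C(5,j)·(-1)^j·C(5,7-j)·1^(7-j) for j from 2 to 5.
= 10 + (-50) + 50 + (-10) = 0.

0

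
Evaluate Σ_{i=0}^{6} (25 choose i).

1 + 25 + 300 + 2300 + 12650 + 53130 + 177100 = 245506.

245506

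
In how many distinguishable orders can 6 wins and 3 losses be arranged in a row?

Choose positions for the wins: C(9,6) = 84.

84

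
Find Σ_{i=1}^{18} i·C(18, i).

Differentiating (1+x)^18 and setting x=1: Σ i·C(18,i) = 18·2^17 = 2359296.

2359296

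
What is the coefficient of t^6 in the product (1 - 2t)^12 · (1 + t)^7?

-4809

Coefficient of t^6 = Σ_{j} C(12,j)·(-2)^j·C(7,6-j)·1^(6-j) for j from 0 to 6.
= 7 + (-504) + 9240 + (-61600) + 166320 + (-177408) + 59136 = -4809.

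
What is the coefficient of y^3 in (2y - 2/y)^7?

General term: C(7,j)·(2y)^j·(-2/y)^(7-j), with y-exponent 1j − 1(7−j) = 2j − 7.
Set 2j − 7 = 3: j = 5.
C(7,5) = 21; 2^5 = 32; (-2)^2 = 4.
Coefficient = 21 · 32 · 4 = 2688.

2688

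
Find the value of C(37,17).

C(37,17) = (37·36·35·34·33·32·31·30·29·28·27·26·25·24·23·22·21) / 17! = 5657339689378493276160000 / 355687428096000 = 15905368710.

15905368710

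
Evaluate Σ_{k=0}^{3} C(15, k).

576

1 + 15 + 105 + 455 = 576.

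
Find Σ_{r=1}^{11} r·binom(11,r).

Differentiating (1+x)^11 and setting x=1: Σ r·C(11,r) = 11·2^10 = 11264.

11264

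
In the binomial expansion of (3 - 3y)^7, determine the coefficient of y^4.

76545

The general term is C(7,j)·(3)^j·(-3y)^(7-j); the y^4 term has j = 3.
C(7,3) = 35.
Coefficient = C(7,3) · 3^3 · (-3)^4 = 35 · 27 · 81 = 76545.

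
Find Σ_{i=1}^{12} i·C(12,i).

24576

Differentiating (1+x)^12 and setting x=1: Σ i·C(12,i) = 12·2^11 = 24576.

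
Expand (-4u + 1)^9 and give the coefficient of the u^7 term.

-589824

The general term is C(9,j)·(-4u)^j·(1)^(9-j); the u^7 term has j = 7.
C(9,7) = 36.
Coefficient = C(9,7) · (-4)^7 = 36 · (-16384) = -589824.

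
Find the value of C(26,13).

10400600

C(26,13) = (26·25·24·23·22·21·20·19·18·17·16·15·14) / 13! = 64764752532480000 / 6227020800 = 10400600.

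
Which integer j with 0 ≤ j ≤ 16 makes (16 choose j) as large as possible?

8

C(16,j) is maximized at j = 16/2 = 8.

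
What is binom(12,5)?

792

C(12,5) = (12·11·10·9·8) / 5! = 95040 / 120 = 792.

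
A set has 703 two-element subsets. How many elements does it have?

n(n−1)/2 = 703 ⇒ n(n−1) = 1406. Since 38·37 = 1406, n = 38.

38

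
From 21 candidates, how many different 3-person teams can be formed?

1330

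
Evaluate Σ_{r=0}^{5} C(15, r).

1 + 15 + 105 + 455 + 1365 + 3003 = 4944.

4944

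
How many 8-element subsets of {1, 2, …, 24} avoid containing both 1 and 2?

All 8-subsets: C(24,8) = 735471. Those containing both fixed elements: C(22,6) = 74613.
735471 − 74613 = 660858.

660858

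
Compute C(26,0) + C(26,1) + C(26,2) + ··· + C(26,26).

67108864

The entries of row 26 sum to 2^26 = 67108864.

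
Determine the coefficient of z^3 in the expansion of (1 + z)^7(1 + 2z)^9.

Coefficient of z^3 = Σ_{j} C(7,j)·1^j·C(9,3-j)·2^(3-j) for j from 0 to 3.
= 672 + 1008 + 378 + 35 = 2093.

2093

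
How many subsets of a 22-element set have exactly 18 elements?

7315

Choose the 18 positions: C(22,18) = 7315.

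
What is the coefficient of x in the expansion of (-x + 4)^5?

The general term is C(5,j)·(-x)^j·(4)^(5-j); the x^1 term has j = 1.
C(5,1) = 5.
Coefficient = C(5,1) · (-1)^1 · 4^4 = 5 · (-1) · 256 = -1280.

-1280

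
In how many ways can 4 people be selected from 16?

1820

This is C(16,4) = 1820.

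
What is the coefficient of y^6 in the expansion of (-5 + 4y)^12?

59136000000

The general term is C(12,j)·(-5)^j·(4y)^(12-j); the y^6 term has j = 6.
C(12,6) = 924.
Coefficient = C(12,6) · (-5)^6 · 4^6 = 924 · 15625 · 4096 = 59136000000.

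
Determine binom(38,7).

C(38,7) = (38·37·36·35·34·33·32) / 7! = 63606090240 / 5040 = 12620256.

12620256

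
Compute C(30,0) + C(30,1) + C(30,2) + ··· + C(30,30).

1073741824

Setting x = 1 in (1+x)^30 gives Σ C(30,r) = 2^30 = 1073741824.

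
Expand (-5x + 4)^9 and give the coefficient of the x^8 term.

14062500

The general term is C(9,j)·(-5x)^j·(4)^(9-j); the x^8 term has j = 8.
C(9,8) = 9.
Coefficient = C(9,8) · (-5)^8 · 4^1 = 9 · 390625 · 4 = 14062500.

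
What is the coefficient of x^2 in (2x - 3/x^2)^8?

16128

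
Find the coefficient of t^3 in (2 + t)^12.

112640

The general term is C(12,j)·(2)^j·(t)^(12-j); the t^3 term has j = 9.
C(12,9) = 220.
Coefficient = C(12,9) · 2^9 = 220 · 512 = 112640.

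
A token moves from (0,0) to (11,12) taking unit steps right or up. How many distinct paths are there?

1352078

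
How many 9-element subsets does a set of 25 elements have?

2042975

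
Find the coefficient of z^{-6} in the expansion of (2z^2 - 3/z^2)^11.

General term: C(11,j)·(2z^2)^j·(-3/z^2)^(11-j), with z-exponent 2j − 2(11−j) = 4j − 22.
Set 4j − 22 = -6: j = 4.
C(11,4) = 330; 2^4 = 16; (-3)^7 = -2187.
Coefficient = 330 · 16 · (-2187) = -11547360.

-11547360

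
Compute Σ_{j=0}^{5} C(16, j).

6885

1 + 16 + 120 + 560 + 1820 + 4368 = 6885.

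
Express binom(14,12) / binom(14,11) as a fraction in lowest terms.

1/4

C(n,k+1)/C(n,k) = (n−k)/(k+1) = (14−11)/(11+1) = 3/12 = 1/4.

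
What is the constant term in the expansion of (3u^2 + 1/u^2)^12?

673596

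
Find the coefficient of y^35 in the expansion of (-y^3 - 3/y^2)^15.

-945

General term: C(15,j)·(-y^3)^j·(-3/y^2)^(15-j), with y-exponent 3j − 2(15−j) = 5j − 30.
Set 5j − 30 = 35: j = 13.
C(15,13) = 105; (-1)^13 = -1; (-3)^2 = 9.
Coefficient = 105 · (-1) · 9 = -945.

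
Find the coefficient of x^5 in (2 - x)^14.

The general term is C(14,j)·(2)^j·(-x)^(14-j); the x^5 term has j = 9.
C(14,9) = 2002.
Coefficient = C(14,9) · 2^9 · (-1)^5 = 2002 · 512 · (-1) = -1025024.

-1025024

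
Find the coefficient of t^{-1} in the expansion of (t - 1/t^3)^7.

General term: C(7,j)·(t)^j·(-1/t^3)^(7-j), with t-exponent 1j − 3(7−j) = 4j − 21.
Set 4j − 21 = -1: j = 5.
C(7,5) = 21; 1^5 = 1; (-1)^2 = 1.
Coefficient = 21 · 1 · 1 = 21.

21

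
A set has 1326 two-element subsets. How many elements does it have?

52

n(n−1)/2 = 1326 ⇒ n(n−1) = 2652. Since 52·51 = 2652, n = 52.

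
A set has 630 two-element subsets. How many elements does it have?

36

n(n−1)/2 = 630 ⇒ n(n−1) = 1260. Since 36·35 = 1260, n = 36.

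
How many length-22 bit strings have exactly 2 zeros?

231

Choose the 2 positions: C(22,2) = 231.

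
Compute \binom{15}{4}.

1365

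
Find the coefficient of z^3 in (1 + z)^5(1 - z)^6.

5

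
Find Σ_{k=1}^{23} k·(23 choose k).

Since k·C(23,k) = 23·C(22,k−1), the sum is 23·2^22 = 23·4194304 = 96468992.

96468992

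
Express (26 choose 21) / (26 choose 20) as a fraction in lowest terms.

2/7

C(n,k+1)/C(n,k) = (n−k)/(k+1) = (26−20)/(20+1) = 6/21 = 2/7.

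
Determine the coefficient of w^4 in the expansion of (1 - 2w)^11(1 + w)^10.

Coefficient of w^4 = Σ_{j} C(11,j)·(-2)^j·C(10,4-j)·1^(4-j) for j from 0 to 4.
= 210 + (-2640) + 9900 + (-13200) + 5280 = -450.

-450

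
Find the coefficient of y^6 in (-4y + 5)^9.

The general term is C(9,j)·(-4y)^j·(5)^(9-j); the y^6 term has j = 6.
C(9,6) = 84.
Coefficient = C(9,6) · (-4)^6 · 5^3 = 84 · 4096 · 125 = 43008000.

43008000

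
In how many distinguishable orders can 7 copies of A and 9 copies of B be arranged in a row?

11440

Choose positions for the A's: C(16,7) = 11440.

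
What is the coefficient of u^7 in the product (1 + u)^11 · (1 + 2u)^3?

11286

Coefficient of u^7 = Σ_{j} C(11,j)·1^j·C(3,7-j)·2^(7-j) for j from 4 to 7.
= 2640 + 5544 + 2772 + 330 = 11286.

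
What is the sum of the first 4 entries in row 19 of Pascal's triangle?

1160

1 + 19 + 171 + 969 = 1160.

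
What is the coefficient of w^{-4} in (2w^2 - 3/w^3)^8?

General term: C(8,j)·(2w^2)^j·(-3/w^3)^(8-j), with w-exponent 2j − 3(8−j) = 5j − 24.
Set 5j − 24 = -4: j = 4.
C(8,4) = 70; 2^4 = 16; (-3)^4 = 81.
Coefficient = 70 · 16 · 81 = 90720.

90720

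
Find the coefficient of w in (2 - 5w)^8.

-5120

The general term is C(8,j)·(2)^j·(-5w)^(8-j); the w^1 term has j = 7.
C(8,7) = 8.
Coefficient = C(8,7) · 2^7 · (-5)^1 = 8 · 128 · (-5) = -5120.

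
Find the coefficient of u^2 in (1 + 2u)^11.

The general term is C(11,j)·(1)^j·(2u)^(11-j); the u^2 term has j = 9.
C(11,9) = 55.
Coefficient = C(11,9) · 2^2 = 55 · 4 = 220.

220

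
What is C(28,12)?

30421755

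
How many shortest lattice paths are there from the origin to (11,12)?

1352078

Each path is a sequence of 23 steps with 11 rights: C(23,11) = 1352078.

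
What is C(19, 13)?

C(19,13) = C(19,6) by symmetry.
C(19,6) = (19·18·17·16·15·14) / 6! = 19535040 / 720 = 27132.

27132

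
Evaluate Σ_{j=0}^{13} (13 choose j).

Setting x = 1 in (1+x)^13 gives Σ C(13,j) = 2^13 = 8192.

8192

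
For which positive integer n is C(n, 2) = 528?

33

n(n−1)/2 = 528 ⇒ n(n−1) = 1056. Since 33·32 = 1056, n = 33.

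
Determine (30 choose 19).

54627300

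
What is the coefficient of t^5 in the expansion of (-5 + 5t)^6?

-93750

The general term is C(6,j)·(-5)^j·(5t)^(6-j); the t^5 term has j = 1.
C(6,1) = 6.
Coefficient = C(6,1) · (-5)^1 · 5^5 = 6 · (-5) · 3125 = -93750.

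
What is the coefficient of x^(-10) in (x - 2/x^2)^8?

General term: C(8,j)·(x)^j·(-2/x^2)^(8-j), with x-exponent 1j − 2(8−j) = 3j − 16.
Set 3j − 16 = -10: j = 2.
C(8,2) = 28; 1^2 = 1; (-2)^6 = 64.
Coefficient = 28 · 1 · 64 = 1792.

1792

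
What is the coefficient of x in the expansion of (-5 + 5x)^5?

15625

The general term is C(5,j)·(-5)^j·(5x)^(5-j); the x^1 term has j = 4.
C(5,4) = 5.
Coefficient = C(5,4) · (-5)^4 · 5^1 = 5 · 625 · 5 = 15625.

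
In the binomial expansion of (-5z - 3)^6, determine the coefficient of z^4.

84375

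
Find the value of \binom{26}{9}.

C(26,9) = (26·25·24·23·22·21·20·19·18) / 9! = 1133836704000 / 362880 = 3124550.

3124550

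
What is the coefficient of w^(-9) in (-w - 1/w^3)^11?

General term: C(11,j)·(-w)^j·(-1/w^3)^(11-j), with w-exponent 1j − 3(11−j) = 4j − 33.
Set 4j − 33 = -9: j = 6.
C(11,6) = 462; (-1)^6 = 1; (-1)^5 = -1.
Coefficient = 462 · 1 · (-1) = -462.

-462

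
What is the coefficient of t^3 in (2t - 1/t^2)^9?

4608

General term: C(9,j)·(2t)^j·(-1/t^2)^(9-j), with t-exponent 1j − 2(9−j) = 3j − 18.
Set 3j − 18 = 3: j = 7.
C(9,7) = 36; 2^7 = 128; (-1)^2 = 1.
Coefficient = 36 · 128 · 1 = 4608.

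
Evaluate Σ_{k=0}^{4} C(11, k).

1 + 11 + 55 + 165 + 330 = 562.

562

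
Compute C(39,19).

C(39,19) = (39·38·37·36·35·34·33·32·31·30·29·28·27·26·25·24·23·22·21) / 19! = 8384177419658927035269120000 / 121645100408832000 = 68923264410.

68923264410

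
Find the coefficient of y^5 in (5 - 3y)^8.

The general term is C(8,j)·(5)^j·(-3y)^(8-j); the y^5 term has j = 3.
C(8,3) = 56.
Coefficient = C(8,3) · 5^3 · (-3)^5 = 56 · 125 · (-243) = -1701000.

-1701000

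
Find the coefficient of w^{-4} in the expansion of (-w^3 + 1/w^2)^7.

21

General term: C(7,j)·(-w^3)^j·(1/w^2)^(7-j), with w-exponent 3j − 2(7−j) = 5j − 14.
Set 5j − 14 = -4: j = 2.
C(7,2) = 21; (-1)^2 = 1; 1^5 = 1.
Coefficient = 21 · 1 · 1 = 21.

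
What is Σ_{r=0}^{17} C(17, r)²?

2333606220

Σ C(17,r)² is the coefficient of x^17 in (1+x)^17(1+x)^17 = (1+x)^34, i.e. C(34,17) = 2333606220.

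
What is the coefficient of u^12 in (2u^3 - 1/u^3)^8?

1792

General term: C(8,j)·(2u^3)^j·(-1/u^3)^(8-j), with u-exponent 3j − 3(8−j) = 6j − 24.
Set 6j − 24 = 12: j = 6.
C(8,6) = 28; 2^6 = 64; (-1)^2 = 1.
Coefficient = 28 · 64 · 1 = 1792.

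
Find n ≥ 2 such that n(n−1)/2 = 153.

n(n−1)/2 = 153 ⇒ n(n−1) = 306. Since 18·17 = 306, n = 18.

18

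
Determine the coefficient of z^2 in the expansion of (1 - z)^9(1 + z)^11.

Coefficient of z^2 = Σ_{j} C(9,j)·(-1)^j·C(11,2-j)·1^(2-j) for j from 0 to 2.
= 55 + (-99) + 36 = -8.

-8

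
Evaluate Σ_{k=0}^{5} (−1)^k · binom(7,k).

-6

The partial alternating sum Σ_{k=0}^{5} (−1)^k C(7,k) = (−1)^5 C(6,5) = -6.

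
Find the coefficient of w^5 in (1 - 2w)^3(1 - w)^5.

Coefficient of w^5 = Σ_{j} C(3,j)·(-2)^j·C(5,5-j)·(-1)^(5-j) for j from 0 to 3.
= (-1) + (-30) + (-120) + (-80) = -231.

-231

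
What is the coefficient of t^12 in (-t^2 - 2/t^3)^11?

-220

General term: C(11,j)·(-t^2)^j·(-2/t^3)^(11-j), with t-exponent 2j − 3(11−j) = 5j − 33.
Set 5j − 33 = 12: j = 9.
C(11,9) = 55; (-1)^9 = -1; (-2)^2 = 4.
Coefficient = 55 · (-1) · 4 = -220.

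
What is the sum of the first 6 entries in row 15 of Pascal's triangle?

4944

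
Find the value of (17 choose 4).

C(17,4) = (17·16·15·14) / 4! = 57120 / 24 = 2380.

2380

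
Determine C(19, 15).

C(19,15) = C(19,4) by symmetry.
C(19,4) = (19·18·17·16) / 4! = 93024 / 24 = 3876.

3876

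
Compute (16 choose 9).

11440

C(16,9) = C(16,7) by symmetry.
C(16,7) = (16·15·14·13·12·11·10) / 7! = 57657600 / 5040 = 11440.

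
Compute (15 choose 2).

C(15,2) = (15·14) / 2! = 210 / 2 = 105.

105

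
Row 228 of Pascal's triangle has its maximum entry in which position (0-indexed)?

C(228,j) is maximized at j = 228/2 = 114.

114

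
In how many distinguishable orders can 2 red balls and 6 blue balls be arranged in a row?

28

Choose positions for the red balls: C(8,2) = 28.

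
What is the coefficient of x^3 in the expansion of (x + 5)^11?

The general term is C(11,j)·(x)^j·(5)^(11-j); the x^3 term has j = 3.
C(11,3) = 165.
Coefficient = C(11,3) · 5^8 = 165 · 390625 = 64453125.

64453125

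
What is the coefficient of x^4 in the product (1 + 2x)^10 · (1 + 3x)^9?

143166

Coefficient of x^4 = Σ_{j} C(10,j)·2^j·C(9,4-j)·3^(4-j) for j from 0 to 4.
= 10206 + 45360 + 58320 + 25920 + 3360 = 143166.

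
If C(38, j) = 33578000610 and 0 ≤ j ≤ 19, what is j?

18

C(38,j) increases on 0 ≤ j ≤ 19. C(38,17) = 28781143380 and C(38,18) = 33578000610, so j = 18.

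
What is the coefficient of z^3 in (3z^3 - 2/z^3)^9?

General term: C(9,j)·(3z^3)^j·(-2/z^3)^(9-j), with z-exponent 3j − 3(9−j) = 6j − 27.
Set 6j − 27 = 3: j = 5.
C(9,5) = 126; 3^5 = 243; (-2)^4 = 16.
Coefficient = 126 · 243 · 16 = 489888.

489888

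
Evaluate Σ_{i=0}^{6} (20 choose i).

60460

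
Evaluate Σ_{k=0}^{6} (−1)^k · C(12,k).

462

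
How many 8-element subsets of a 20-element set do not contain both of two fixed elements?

107406

All 8-subsets: C(20,8) = 125970. Those containing both fixed elements: C(18,6) = 18564.
125970 − 18564 = 107406.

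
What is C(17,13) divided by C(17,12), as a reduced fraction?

C(n,k+1)/C(n,k) = (n−k)/(k+1) = (17−12)/(12+1) = 5/13.

5/13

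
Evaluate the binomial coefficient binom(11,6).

C(11,6) = C(11,5) by symmetry.
C(11,5) = (11·10·9·8·7) / 5! = 55440 / 120 = 462.

462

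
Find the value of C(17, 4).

C(17,4) = (17·16·15·14) / 4! = 57120 / 24 = 2380.

2380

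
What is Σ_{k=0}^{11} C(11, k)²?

Σ C(11,k)² is the coefficient of x^11 in (1+x)^11(1+x)^11 = (1+x)^22, i.e. C(22,11) = 705432.

705432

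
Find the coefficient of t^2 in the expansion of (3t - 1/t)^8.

-13608

General term: C(8,j)·(3t)^j·(-1/t)^(8-j), with t-exponent 1j − 1(8−j) = 2j − 8.
Set 2j − 8 = 2: j = 5.
C(8,5) = 56; 3^5 = 243; (-1)^3 = -1.
Coefficient = 56 · 243 · (-1) = -13608.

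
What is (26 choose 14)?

C(26,14) = C(26,12) by symmetry.
C(26,12) = (26·25·24·23·22·21·20·19·18·17·16·15) / 12! = 4626053752320000 / 479001600 = 9657700.

9657700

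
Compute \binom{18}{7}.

31824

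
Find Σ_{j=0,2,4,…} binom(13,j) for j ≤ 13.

Half of (1+1)^13 + (1−1)^13 gives the even-index sum: 2^12 = 4096.

4096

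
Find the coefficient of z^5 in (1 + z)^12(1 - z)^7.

36

Coefficient of z^5 = Σ_{j} C(12,j)·1^j·C(7,5-j)·(-1)^(5-j) for j from 0 to 5.
= (-21) + 420 + (-2310) + 4620 + (-3465) + 792 = 36.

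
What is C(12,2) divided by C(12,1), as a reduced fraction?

C(n,k+1)/C(n,k) = (n−k)/(k+1) = (12−1)/(1+1) = 11/2.

11/2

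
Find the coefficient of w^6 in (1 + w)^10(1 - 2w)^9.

Coefficient of w^6 = Σ_{j} C(10,j)·1^j·C(9,6-j)·(-2)^(6-j) for j from 0 to 6.
= 5376 + (-40320) + 90720 + (-80640) + 30240 + (-4536) + 210 = 1050.

1050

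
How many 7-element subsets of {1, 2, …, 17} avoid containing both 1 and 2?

All 7-subsets: C(17,7) = 19448. Those containing both fixed elements: C(15,5) = 3003.
19448 − 3003 = 16445.

16445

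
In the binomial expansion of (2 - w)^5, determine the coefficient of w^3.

-40

The general term is C(5,j)·(2)^j·(-w)^(5-j); the w^3 term has j = 2.
C(5,2) = 10.
Coefficient = C(5,2) · 2^2 · (-1)^3 = 10 · 4 · (-1) = -40.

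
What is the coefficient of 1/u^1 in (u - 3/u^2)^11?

26730

General term: C(11,j)·(u)^j·(-3/u^2)^(11-j), with u-exponent 1j − 2(11−j) = 3j − 22.
Set 3j − 22 = -1: j = 7.
C(11,7) = 330; 1^7 = 1; (-3)^4 = 81.
Coefficient = 330 · 1 · 81 = 26730.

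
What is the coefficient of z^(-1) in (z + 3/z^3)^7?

189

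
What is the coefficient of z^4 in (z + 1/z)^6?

General term: C(6,j)·(z)^j·(1/z)^(6-j), with z-exponent 1j − 1(6−j) = 2j − 6.
Set 2j − 6 = 4: j = 5.
C(6,5) = 6; 1^5 = 1; 1^1 = 1.
Coefficient = 6 · 1 · 1 = 6.

6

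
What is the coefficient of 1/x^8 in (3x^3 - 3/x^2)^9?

General term: C(9,j)·(3x^3)^j·(-3/x^2)^(9-j), with x-exponent 3j − 2(9−j) = 5j − 18.
Set 5j − 18 = -8: j = 2.
C(9,2) = 36; 3^2 = 9; (-3)^7 = -2187.
Coefficient = 36 · 9 · (-2187) = -708588.

-708588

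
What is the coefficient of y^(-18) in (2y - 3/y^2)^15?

-3868890480

General term: C(15,j)·(2y)^j·(-3/y^2)^(15-j), with y-exponent 1j − 2(15−j) = 3j − 30.
Set 3j − 30 = -18: j = 4.
C(15,4) = 1365; 2^4 = 16; (-3)^11 = -177147.
Coefficient = 1365 · 16 · (-177147) = -3868890480.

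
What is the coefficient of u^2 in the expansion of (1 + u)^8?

The general term is C(8,j)·(1)^j·(u)^(8-j); the u^2 term has j = 6.
C(8,6) = 28.
Coefficient = C(8,6) = 28.

28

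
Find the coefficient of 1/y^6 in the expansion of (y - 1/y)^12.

-220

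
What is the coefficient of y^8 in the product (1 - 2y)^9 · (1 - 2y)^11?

(1 - 2y)^9(1 - 2y)^11 = (1 - 2y)^20, so the coefficient of y^8 is C(20,8)·(-2)^8 = 125970·256 = 32248320.

32248320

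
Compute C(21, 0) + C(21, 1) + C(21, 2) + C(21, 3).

1562

1 + 21 + 210 + 1330 = 1562.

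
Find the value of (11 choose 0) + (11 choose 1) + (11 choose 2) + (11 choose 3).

1 + 11 + 55 + 165 = 232.

232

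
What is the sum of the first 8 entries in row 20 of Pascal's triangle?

1 + 20 + 190 + 1140 + 4845 + 15504 + 38760 + 77520 = 137980.

137980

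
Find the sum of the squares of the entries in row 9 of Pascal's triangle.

48620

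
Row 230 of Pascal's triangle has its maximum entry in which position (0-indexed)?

C(230,m) is maximized at m = 230/2 = 115.

115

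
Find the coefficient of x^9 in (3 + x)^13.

57915

The general term is C(13,j)·(3)^j·(x)^(13-j); the x^9 term has j = 4.
C(13,4) = 715.
Coefficient = C(13,4) · 3^4 = 715 · 81 = 57915.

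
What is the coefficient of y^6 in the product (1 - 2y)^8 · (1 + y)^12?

Coefficient of y^6 = Σ_{j} C(8,j)·(-2)^j·C(12,6-j)·1^(6-j) for j from 0 to 6.
= 924 + (-12672) + 55440 + (-98560) + 73920 + (-21504) + 1792 = -660.

-660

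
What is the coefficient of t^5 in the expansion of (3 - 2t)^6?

-576

The general term is C(6,j)·(3)^j·(-2t)^(6-j); the t^5 term has j = 1.
C(6,1) = 6.
Coefficient = C(6,1) · 3^1 · (-2)^5 = 6 · 3 · (-32) = -576.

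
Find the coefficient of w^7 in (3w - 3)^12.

The general term is C(12,j)·(3w)^j·(-3)^(12-j); the w^7 term has j = 7.
C(12,7) = 792.
Coefficient = C(12,7) · 3^7 · (-3)^5 = 792 · 2187 · (-243) = -420901272.

-420901272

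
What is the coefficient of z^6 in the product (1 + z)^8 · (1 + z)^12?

38760

Coefficient of z^6 = Σ_{j} C(8,j)·C(12,6-j) for j from 0 to 6.
= 924 + 6336 + 13860 + 12320 + 4620 + 672 + 28 = 38760.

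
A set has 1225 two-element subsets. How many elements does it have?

50

n(n−1)/2 = 1225 ⇒ n(n−1) = 2450. Since 50·49 = 2450, n = 50.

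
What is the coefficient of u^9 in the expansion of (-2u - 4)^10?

20480

The general term is C(10,j)·(-2u)^j·(-4)^(10-j); the u^9 term has j = 9.
C(10,9) = 10.
Coefficient = C(10,9) · (-2)^9 · (-4)^1 = 10 · (-512) · (-4) = 20480.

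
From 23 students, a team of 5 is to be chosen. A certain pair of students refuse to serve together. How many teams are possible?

All 5-subsets: C(23,5) = 33649. Those containing both fixed elements: C(21,3) = 1330.
33649 − 1330 = 32319.

32319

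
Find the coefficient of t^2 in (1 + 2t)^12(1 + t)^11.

Coefficient of t^2 = Σ_{j} C(12,j)·2^j·C(11,2-j)·1^(2-j) for j from 0 to 2.
= 55 + 264 + 264 = 583.

583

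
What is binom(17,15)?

C(17,15) = C(17,2) by symmetry.
C(17,2) = (17·16) / 2! = 272 / 2 = 136.

136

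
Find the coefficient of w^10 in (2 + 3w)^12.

15588936

The general term is C(12,j)·(2)^j·(3w)^(12-j); the w^10 term has j = 2.
C(12,2) = 66.
Coefficient = C(12,2) · 2^2 · 3^10 = 66 · 4 · 59049 = 15588936.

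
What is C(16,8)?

C(16,8) = (16·15·14·13·12·11·10·9) / 8! = 518918400 / 40320 = 12870.

12870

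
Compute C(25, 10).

3268760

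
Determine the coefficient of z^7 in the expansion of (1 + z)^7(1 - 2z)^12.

Coefficient of z^7 = Σ_{j} C(7,j)·1^j·C(12,7-j)·(-2)^(7-j) for j from 0 to 7.
= (-101376) + 413952 + (-532224) + 277200 + (-61600) + 5544 + (-168) + 1 = 1329.

1329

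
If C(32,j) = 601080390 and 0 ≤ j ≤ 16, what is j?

16

C(32,j) increases on 0 ≤ j ≤ 16. C(32,15) = 565722720 and C(32,16) = 601080390, so j = 16.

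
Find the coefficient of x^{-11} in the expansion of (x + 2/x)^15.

860160

General term: C(15,j)·(x)^j·(2/x)^(15-j), with x-exponent 1j − 1(15−j) = 2j − 15.
Set 2j − 15 = -11: j = 2.
C(15,2) = 105; 1^2 = 1; 2^13 = 8192.
Coefficient = 105 · 1 · 8192 = 860160.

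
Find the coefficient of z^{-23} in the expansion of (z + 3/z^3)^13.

General term: C(13,j)·(z)^j·(3/z^3)^(13-j), with z-exponent 1j − 3(13−j) = 4j − 39.
Set 4j − 39 = -23: j = 4.
C(13,4) = 715; 1^4 = 1; 3^9 = 19683.
Coefficient = 715 · 1 · 19683 = 14073345.

14073345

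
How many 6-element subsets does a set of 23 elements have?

C(23,6) = (23·22·21·20·19·18) / 6! = 72681840 / 720 = 100947.

100947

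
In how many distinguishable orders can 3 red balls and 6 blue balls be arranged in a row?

84

Choose positions for the red balls: C(9,3) = 84.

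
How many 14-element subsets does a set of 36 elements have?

C(36,14) = (36·35·34·33·32·31·30·29·28·27·26·25·24·23) / 14! = 330954702783344640000 / 87178291200 = 3796297200.

3796297200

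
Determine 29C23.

475020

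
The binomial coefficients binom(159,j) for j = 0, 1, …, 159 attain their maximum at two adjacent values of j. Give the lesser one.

For odd n = 159, C(159,j) peaks at j = (n−1)/2 and (n+1)/2; the lesser is 79.

79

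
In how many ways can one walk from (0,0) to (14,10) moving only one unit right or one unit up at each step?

1961256

Each path is a sequence of 24 steps with 14 rights: C(24,14) = 1961256.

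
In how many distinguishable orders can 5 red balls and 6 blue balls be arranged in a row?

462

Choose positions for the red balls: C(11,5) = 462.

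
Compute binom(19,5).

11628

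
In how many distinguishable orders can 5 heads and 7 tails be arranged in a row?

792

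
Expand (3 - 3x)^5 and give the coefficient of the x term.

-1215

The general term is C(5,j)·(3)^j·(-3x)^(5-j); the x^1 term has j = 4.
C(5,4) = 5.
Coefficient = C(5,4) · 3^4 · (-3)^1 = 5 · 81 · (-3) = -1215.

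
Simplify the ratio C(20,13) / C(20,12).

8/13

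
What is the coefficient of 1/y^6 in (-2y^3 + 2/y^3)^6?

General term: C(6,j)·(-2y^3)^j·(2/y^3)^(6-j), with y-exponent 3j − 3(6−j) = 6j − 18.
Set 6j − 18 = -6: j = 2.
C(6,2) = 15; (-2)^2 = 4; 2^4 = 16.
Coefficient = 15 · 4 · 16 = 960.

960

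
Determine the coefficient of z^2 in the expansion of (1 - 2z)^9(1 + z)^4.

Coefficient of z^2 = Σ_{j} C(9,j)·(-2)^j·C(4,2-j)·1^(2-j) for j from 0 to 2.
= 6 + (-72) + 144 = 78.

78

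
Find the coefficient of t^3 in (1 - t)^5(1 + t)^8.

-14

Coefficient of t^3 = Σ_{j} C(5,j)·(-1)^j·C(8,3-j)·1^(3-j) for j from 0 to 3.
= 56 + (-140) + 80 + (-10) = -14.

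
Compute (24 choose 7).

346104

C(24,7) = (24·23·22·21·20·19·18) / 7! = 1744364160 / 5040 = 346104.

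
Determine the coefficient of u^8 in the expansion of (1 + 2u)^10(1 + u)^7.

Coefficient of u^8 = Σ_{j} C(10,j)·2^j·C(7,8-j)·1^(8-j) for j from 1 to 8.
= 20 + 1260 + 20160 + 117600 + 282240 + 282240 + 107520 + 11520 = 822560.

822560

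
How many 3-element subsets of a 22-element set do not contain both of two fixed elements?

1520

All 3-subsets: C(22,3) = 1540. Those containing both fixed elements: C(20,1) = 20.
1540 − 20 = 1520.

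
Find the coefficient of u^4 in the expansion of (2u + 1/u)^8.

1792

General term: C(8,j)·(2u)^j·(1/u)^(8-j), with u-exponent 1j − 1(8−j) = 2j − 8.
Set 2j − 8 = 4: j = 6.
C(8,6) = 28; 2^6 = 64; 1^2 = 1.
Coefficient = 28 · 64 · 1 = 1792.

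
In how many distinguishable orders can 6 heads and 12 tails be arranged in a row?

18564

Choose positions for the heads: C(18,6) = 18564.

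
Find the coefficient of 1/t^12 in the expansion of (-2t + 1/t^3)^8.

General term: C(8,j)·(-2t)^j·(1/t^3)^(8-j), with t-exponent 1j − 3(8−j) = 4j − 24.
Set 4j − 24 = -12: j = 3.
C(8,3) = 56; (-2)^3 = -8; 1^5 = 1.
Coefficient = 56 · (-8) · 1 = -448.

-448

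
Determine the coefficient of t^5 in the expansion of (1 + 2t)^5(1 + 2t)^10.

96096

(1 + 2t)^5(1 + 2t)^10 = (1 + 2t)^15, so the coefficient of t^5 is C(15,5)·2^5 = 3003·32 = 96096.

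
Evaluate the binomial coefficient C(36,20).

7307872110

C(36,20) = C(36,16) by symmetry.
C(36,16) = (36·35·34·33·32·31·30·29·28·27·26·25·24·23·22·21) / 16! = 152901072685905223680000 / 20922789888000 = 7307872110.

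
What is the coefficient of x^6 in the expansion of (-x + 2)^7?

14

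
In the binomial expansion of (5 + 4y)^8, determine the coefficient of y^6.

The general term is C(8,j)·(5)^j·(4y)^(8-j); the y^6 term has j = 2.
C(8,2) = 28.
Coefficient = C(8,2) · 5^2 · 4^6 = 28 · 25 · 4096 = 2867200.

2867200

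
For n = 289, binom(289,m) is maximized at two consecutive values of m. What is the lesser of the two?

144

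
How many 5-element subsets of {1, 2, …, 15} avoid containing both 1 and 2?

2717

All 5-subsets: C(15,5) = 3003. Those containing both fixed elements: C(13,3) = 286.
3003 − 286 = 2717.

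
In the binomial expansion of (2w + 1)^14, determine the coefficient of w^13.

114688

The general term is C(14,j)·(2w)^j·(1)^(14-j); the w^13 term has j = 13.
C(14,13) = 14.
Coefficient = C(14,13) · 2^13 = 14 · 8192 = 114688.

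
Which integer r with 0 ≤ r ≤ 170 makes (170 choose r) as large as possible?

85

C(170,r) is maximized at r = 170/2 = 85.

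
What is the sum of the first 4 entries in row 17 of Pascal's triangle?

834

1 + 17 + 136 + 680 = 834.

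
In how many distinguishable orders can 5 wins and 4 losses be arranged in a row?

126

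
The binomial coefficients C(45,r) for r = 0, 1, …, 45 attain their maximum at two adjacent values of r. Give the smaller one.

22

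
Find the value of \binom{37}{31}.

2324784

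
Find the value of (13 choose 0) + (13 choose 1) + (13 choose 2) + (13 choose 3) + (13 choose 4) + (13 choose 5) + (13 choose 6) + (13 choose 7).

5812

1 + 13 + 78 + 286 + 715 + 1287 + 1716 + 1716 = 5812.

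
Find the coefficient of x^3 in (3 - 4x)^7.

-181440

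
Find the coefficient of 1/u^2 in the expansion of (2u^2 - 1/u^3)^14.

768768

General term: C(14,j)·(2u^2)^j·(-1/u^3)^(14-j), with u-exponent 2j − 3(14−j) = 5j − 42.
Set 5j − 42 = -2: j = 8.
C(14,8) = 3003; 2^8 = 256; (-1)^6 = 1.
Coefficient = 3003 · 256 · 1 = 768768.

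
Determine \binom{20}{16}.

C(20,16) = C(20,4) by symmetry.
C(20,4) = (20·19·18·17) / 4! = 116280 / 24 = 4845.

4845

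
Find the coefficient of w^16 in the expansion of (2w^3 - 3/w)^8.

General term: C(8,j)·(2w^3)^j·(-3/w)^(8-j), with w-exponent 3j − 1(8−j) = 4j − 8.
Set 4j − 8 = 16: j = 6.
C(8,6) = 28; 2^6 = 64; (-3)^2 = 9.
Coefficient = 28 · 64 · 9 = 16128.

16128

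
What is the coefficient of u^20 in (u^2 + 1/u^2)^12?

12

General term: C(12,j)·(u^2)^j·(1/u^2)^(12-j), with u-exponent 2j − 2(12−j) = 4j − 24.
Set 4j − 24 = 20: j = 11.
C(12,11) = 12; 1^11 = 1; 1^1 = 1.
Coefficient = 12 · 1 · 1 = 12.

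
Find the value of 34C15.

1855967520

C(34,15) = (34·33·32·31·30·29·28·27·26·25·24·23·22·21·20) / 15! = 2427001153744527360000 / 1307674368000 = 1855967520.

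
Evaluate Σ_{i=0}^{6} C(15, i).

9949

1 + 15 + 105 + 455 + 1365 + 3003 + 5005 = 9949.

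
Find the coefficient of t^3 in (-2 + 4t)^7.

The general term is C(7,j)·(-2)^j·(4t)^(7-j); the t^3 term has j = 4.
C(7,4) = 35.
Coefficient = C(7,4) · (-2)^4 · 4^3 = 35 · 16 · 64 = 35840.

35840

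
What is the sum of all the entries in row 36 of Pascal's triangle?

68719476736

The entries of row 36 sum to 2^36 = 68719476736.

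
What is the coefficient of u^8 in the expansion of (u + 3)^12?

The general term is C(12,j)·(u)^j·(3)^(12-j); the u^8 term has j = 8.
C(12,8) = 495.
Coefficient = C(12,8) · 3^4 = 495 · 81 = 40095.

40095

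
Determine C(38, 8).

48903492

C(38,8) = (38·37·36·35·34·33·32·31) / 8! = 1971788797440 / 40320 = 48903492.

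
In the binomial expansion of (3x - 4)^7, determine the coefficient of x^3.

241920

The general term is C(7,j)·(3x)^j·(-4)^(7-j); the x^3 term has j = 3.
C(7,3) = 35.
Coefficient = C(7,3) · 3^3 · (-4)^4 = 35 · 27 · 256 = 241920.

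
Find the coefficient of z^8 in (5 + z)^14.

46921875

The general term is C(14,j)·(5)^j·(z)^(14-j); the z^8 term has j = 6.
C(14,6) = 3003.
Coefficient = C(14,6) · 5^6 = 3003 · 15625 = 46921875.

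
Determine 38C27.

1203322288

C(38,27) = C(38,11) by symmetry.
C(38,11) = (38·37·36·35·34·33·32·31·30·29·28) / 11! = 48032775105638400 / 39916800 = 1203322288.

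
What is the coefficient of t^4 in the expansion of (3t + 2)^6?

4860

The general term is C(6,j)·(3t)^j·(2)^(6-j); the t^4 term has j = 4.
C(6,4) = 15.
Coefficient = C(6,4) · 3^4 · 2^2 = 15 · 81 · 4 = 4860.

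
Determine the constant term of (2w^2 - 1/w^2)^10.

-8064

General term: C(10,j)·(2w^2)^j·(-1/w^2)^(10-j), with w-exponent 2j − 2(10−j) = 4j − 20.
Set 4j − 20 = 0: j = 5.
C(10,5) = 252; 2^5 = 32; (-1)^5 = -1.
Coefficient = 252 · 32 · (-1) = -8064.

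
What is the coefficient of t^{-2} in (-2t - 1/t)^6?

60

General term: C(6,j)·(-2t)^j·(-1/t)^(6-j), with t-exponent 1j − 1(6−j) = 2j − 6.
Set 2j − 6 = -2: j = 2.
C(6,2) = 15; (-2)^2 = 4; (-1)^4 = 1.
Coefficient = 15 · 4 · 1 = 60.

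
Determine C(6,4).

15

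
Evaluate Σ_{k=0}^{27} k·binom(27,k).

Differentiating (1+x)^27 and setting x=1: Σ k·C(27,k) = 27·2^26 = 1811939328.

1811939328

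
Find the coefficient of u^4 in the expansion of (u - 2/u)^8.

112

General term: C(8,j)·(u)^j·(-2/u)^(8-j), with u-exponent 1j − 1(8−j) = 2j − 8.
Set 2j − 8 = 4: j = 6.
C(8,6) = 28; 1^6 = 1; (-2)^2 = 4.
Coefficient = 28 · 1 · 4 = 112.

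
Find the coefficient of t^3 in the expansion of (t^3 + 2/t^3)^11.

14784

General term: C(11,j)·(t^3)^j·(2/t^3)^(11-j), with t-exponent 3j − 3(11−j) = 6j − 33.
Set 6j − 33 = 3: j = 6.
C(11,6) = 462; 1^6 = 1; 2^5 = 32.
Coefficient = 462 · 1 · 32 = 14784.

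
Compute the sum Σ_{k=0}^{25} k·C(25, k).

419430400

Differentiating (1+x)^25 and setting x=1: Σ k·C(25,k) = 25·2^24 = 419430400.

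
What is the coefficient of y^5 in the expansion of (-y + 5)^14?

-3910156250

The general term is C(14,j)·(-y)^j·(5)^(14-j); the y^5 term has j = 5.
C(14,5) = 2002.
Coefficient = C(14,5) · (-1)^5 · 5^9 = 2002 · (-1) · 1953125 = -3910156250.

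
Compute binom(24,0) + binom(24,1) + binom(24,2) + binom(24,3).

2325

1 + 24 + 276 + 2024 = 2325.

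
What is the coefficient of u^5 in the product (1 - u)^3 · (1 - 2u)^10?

-21204

Coefficient of u^5 = Σ_{j} C(3,j)·(-1)^j·C(10,5-j)·(-2)^(5-j) for j from 0 to 3.
= (-8064) + (-10080) + (-2880) + (-180) = -21204.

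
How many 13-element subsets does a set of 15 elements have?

105

C(15,13) = C(15,2) by symmetry.
C(15,2) = (15·14) / 2! = 210 / 2 = 105.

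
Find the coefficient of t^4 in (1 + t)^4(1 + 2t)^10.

8361

Coefficient of t^4 = Σ_{j} C(4,j)·1^j·C(10,4-j)·2^(4-j) for j from 0 to 4.
= 3360 + 3840 + 1080 + 80 + 1 = 8361.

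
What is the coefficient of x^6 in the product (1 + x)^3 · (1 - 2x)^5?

Coefficient of x^6 = Σ_{j} C(3,j)·1^j·C(5,6-j)·(-2)^(6-j) for j from 1 to 3.
= (-96) + 240 + (-80) = 64.

64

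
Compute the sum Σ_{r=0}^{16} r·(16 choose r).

Since r·C(16,r) = 16·C(15,r−1), the sum is 16·2^15 = 16·32768 = 524288.

524288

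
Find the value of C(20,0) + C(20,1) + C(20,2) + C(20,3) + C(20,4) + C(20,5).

1 + 20 + 190 + 1140 + 4845 + 15504 = 21700.

21700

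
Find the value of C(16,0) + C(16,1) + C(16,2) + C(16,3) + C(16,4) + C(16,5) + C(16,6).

14893

1 + 16 + 120 + 560 + 1820 + 4368 + 8008 = 14893.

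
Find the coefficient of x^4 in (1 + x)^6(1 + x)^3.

126

(1 + x)^6(1 + x)^3 = (1 + x)^9, so the coefficient of x^4 is C(9,4)·1^4 = 126·1 = 126.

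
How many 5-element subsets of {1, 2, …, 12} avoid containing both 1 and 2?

672

All 5-subsets: C(12,5) = 792. Those containing both fixed elements: C(10,3) = 120.
792 − 120 = 672.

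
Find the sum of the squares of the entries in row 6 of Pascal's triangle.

By Vandermonde's identity, Σ C(6,k)² = C(12,6) = 924.

924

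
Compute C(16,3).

560

C(16,3) = (16·15·14) / 3! = 3360 / 6 = 560.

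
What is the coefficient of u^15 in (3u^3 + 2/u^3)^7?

General term: C(7,j)·(3u^3)^j·(2/u^3)^(7-j), with u-exponent 3j − 3(7−j) = 6j − 21.
Set 6j − 21 = 15: j = 6.
C(7,6) = 7; 3^6 = 729; 2^1 = 2.
Coefficient = 7 · 729 · 2 = 10206.

10206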